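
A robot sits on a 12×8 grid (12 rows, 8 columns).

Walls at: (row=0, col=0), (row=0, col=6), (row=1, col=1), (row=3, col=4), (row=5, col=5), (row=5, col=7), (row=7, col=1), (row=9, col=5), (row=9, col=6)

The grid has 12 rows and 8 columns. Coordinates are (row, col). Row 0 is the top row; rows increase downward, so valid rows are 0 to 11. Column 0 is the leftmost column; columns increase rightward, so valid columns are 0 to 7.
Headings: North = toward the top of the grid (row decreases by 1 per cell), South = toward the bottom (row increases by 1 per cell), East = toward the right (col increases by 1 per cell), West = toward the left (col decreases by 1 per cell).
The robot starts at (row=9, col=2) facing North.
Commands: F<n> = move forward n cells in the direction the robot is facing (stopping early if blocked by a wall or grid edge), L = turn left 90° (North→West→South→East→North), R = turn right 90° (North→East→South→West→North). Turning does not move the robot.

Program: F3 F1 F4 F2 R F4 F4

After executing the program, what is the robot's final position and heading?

Answer: Final position: (row=0, col=5), facing East

Derivation:
Start: (row=9, col=2), facing North
  F3: move forward 3, now at (row=6, col=2)
  F1: move forward 1, now at (row=5, col=2)
  F4: move forward 4, now at (row=1, col=2)
  F2: move forward 1/2 (blocked), now at (row=0, col=2)
  R: turn right, now facing East
  F4: move forward 3/4 (blocked), now at (row=0, col=5)
  F4: move forward 0/4 (blocked), now at (row=0, col=5)
Final: (row=0, col=5), facing East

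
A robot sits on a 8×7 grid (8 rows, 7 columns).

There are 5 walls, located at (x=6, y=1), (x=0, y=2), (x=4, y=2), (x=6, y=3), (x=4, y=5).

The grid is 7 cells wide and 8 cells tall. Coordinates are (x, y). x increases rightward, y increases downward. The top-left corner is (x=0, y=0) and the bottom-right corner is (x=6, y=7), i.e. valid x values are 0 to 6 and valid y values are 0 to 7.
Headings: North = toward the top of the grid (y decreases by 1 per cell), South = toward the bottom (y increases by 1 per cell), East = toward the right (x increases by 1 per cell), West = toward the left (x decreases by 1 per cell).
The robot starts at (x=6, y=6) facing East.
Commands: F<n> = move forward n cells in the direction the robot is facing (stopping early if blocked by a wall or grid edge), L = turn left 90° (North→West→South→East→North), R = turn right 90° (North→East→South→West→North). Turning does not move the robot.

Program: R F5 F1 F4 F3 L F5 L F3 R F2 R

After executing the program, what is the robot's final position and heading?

Answer: Final position: (x=6, y=4), facing South

Derivation:
Start: (x=6, y=6), facing East
  R: turn right, now facing South
  F5: move forward 1/5 (blocked), now at (x=6, y=7)
  F1: move forward 0/1 (blocked), now at (x=6, y=7)
  F4: move forward 0/4 (blocked), now at (x=6, y=7)
  F3: move forward 0/3 (blocked), now at (x=6, y=7)
  L: turn left, now facing East
  F5: move forward 0/5 (blocked), now at (x=6, y=7)
  L: turn left, now facing North
  F3: move forward 3, now at (x=6, y=4)
  R: turn right, now facing East
  F2: move forward 0/2 (blocked), now at (x=6, y=4)
  R: turn right, now facing South
Final: (x=6, y=4), facing South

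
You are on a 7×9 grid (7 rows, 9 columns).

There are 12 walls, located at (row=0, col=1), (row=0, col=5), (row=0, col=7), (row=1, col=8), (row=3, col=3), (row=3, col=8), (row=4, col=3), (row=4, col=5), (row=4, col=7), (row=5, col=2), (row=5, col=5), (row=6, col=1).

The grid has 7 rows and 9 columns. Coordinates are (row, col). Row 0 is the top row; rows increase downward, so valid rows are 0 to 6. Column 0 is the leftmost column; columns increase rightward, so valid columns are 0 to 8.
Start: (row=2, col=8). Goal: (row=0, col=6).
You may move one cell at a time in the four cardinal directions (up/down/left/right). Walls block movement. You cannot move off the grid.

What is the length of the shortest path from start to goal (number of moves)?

Answer: Shortest path length: 4

Derivation:
BFS from (row=2, col=8) until reaching (row=0, col=6):
  Distance 0: (row=2, col=8)
  Distance 1: (row=2, col=7)
  Distance 2: (row=1, col=7), (row=2, col=6), (row=3, col=7)
  Distance 3: (row=1, col=6), (row=2, col=5), (row=3, col=6)
  Distance 4: (row=0, col=6), (row=1, col=5), (row=2, col=4), (row=3, col=5), (row=4, col=6)  <- goal reached here
One shortest path (4 moves): (row=2, col=8) -> (row=2, col=7) -> (row=2, col=6) -> (row=1, col=6) -> (row=0, col=6)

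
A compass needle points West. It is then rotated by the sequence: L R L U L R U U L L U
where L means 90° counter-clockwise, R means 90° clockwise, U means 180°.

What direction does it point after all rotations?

Answer: Final heading: North

Derivation:
Start: West
  L (left (90° counter-clockwise)) -> South
  R (right (90° clockwise)) -> West
  L (left (90° counter-clockwise)) -> South
  U (U-turn (180°)) -> North
  L (left (90° counter-clockwise)) -> West
  R (right (90° clockwise)) -> North
  U (U-turn (180°)) -> South
  U (U-turn (180°)) -> North
  L (left (90° counter-clockwise)) -> West
  L (left (90° counter-clockwise)) -> South
  U (U-turn (180°)) -> North
Final: North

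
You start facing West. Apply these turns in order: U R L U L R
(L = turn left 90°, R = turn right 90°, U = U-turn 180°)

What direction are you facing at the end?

Start: West
  U (U-turn (180°)) -> East
  R (right (90° clockwise)) -> South
  L (left (90° counter-clockwise)) -> East
  U (U-turn (180°)) -> West
  L (left (90° counter-clockwise)) -> South
  R (right (90° clockwise)) -> West
Final: West

Answer: Final heading: West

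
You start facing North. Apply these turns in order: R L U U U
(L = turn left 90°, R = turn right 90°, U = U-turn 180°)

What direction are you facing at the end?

Answer: Final heading: South

Derivation:
Start: North
  R (right (90° clockwise)) -> East
  L (left (90° counter-clockwise)) -> North
  U (U-turn (180°)) -> South
  U (U-turn (180°)) -> North
  U (U-turn (180°)) -> South
Final: South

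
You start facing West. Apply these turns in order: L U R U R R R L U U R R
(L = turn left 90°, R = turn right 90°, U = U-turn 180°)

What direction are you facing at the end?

Start: West
  L (left (90° counter-clockwise)) -> South
  U (U-turn (180°)) -> North
  R (right (90° clockwise)) -> East
  U (U-turn (180°)) -> West
  R (right (90° clockwise)) -> North
  R (right (90° clockwise)) -> East
  R (right (90° clockwise)) -> South
  L (left (90° counter-clockwise)) -> East
  U (U-turn (180°)) -> West
  U (U-turn (180°)) -> East
  R (right (90° clockwise)) -> South
  R (right (90° clockwise)) -> West
Final: West

Answer: Final heading: West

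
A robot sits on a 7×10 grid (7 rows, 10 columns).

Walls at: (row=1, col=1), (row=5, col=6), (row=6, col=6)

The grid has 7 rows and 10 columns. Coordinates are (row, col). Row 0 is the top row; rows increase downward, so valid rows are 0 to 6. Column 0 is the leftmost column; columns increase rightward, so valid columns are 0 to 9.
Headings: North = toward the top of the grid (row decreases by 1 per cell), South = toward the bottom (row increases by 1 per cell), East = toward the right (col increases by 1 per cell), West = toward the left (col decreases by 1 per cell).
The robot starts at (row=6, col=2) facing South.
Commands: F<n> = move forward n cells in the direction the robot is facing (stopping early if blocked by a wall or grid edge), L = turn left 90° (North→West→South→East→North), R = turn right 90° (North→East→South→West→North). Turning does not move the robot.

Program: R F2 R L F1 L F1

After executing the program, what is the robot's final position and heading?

Answer: Final position: (row=6, col=0), facing South

Derivation:
Start: (row=6, col=2), facing South
  R: turn right, now facing West
  F2: move forward 2, now at (row=6, col=0)
  R: turn right, now facing North
  L: turn left, now facing West
  F1: move forward 0/1 (blocked), now at (row=6, col=0)
  L: turn left, now facing South
  F1: move forward 0/1 (blocked), now at (row=6, col=0)
Final: (row=6, col=0), facing South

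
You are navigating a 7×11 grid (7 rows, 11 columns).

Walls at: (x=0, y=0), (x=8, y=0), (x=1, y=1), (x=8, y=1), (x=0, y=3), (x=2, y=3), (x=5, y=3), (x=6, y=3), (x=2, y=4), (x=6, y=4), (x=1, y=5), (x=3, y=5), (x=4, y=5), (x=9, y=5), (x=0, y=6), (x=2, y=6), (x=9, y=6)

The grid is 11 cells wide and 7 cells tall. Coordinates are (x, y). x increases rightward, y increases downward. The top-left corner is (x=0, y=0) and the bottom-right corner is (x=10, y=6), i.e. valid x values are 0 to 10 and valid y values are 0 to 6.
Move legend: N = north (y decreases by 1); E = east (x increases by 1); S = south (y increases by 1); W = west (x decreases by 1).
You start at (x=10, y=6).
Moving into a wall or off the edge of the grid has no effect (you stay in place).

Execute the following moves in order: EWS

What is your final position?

Start: (x=10, y=6)
  E (east): blocked, stay at (x=10, y=6)
  W (west): blocked, stay at (x=10, y=6)
  S (south): blocked, stay at (x=10, y=6)
Final: (x=10, y=6)

Answer: Final position: (x=10, y=6)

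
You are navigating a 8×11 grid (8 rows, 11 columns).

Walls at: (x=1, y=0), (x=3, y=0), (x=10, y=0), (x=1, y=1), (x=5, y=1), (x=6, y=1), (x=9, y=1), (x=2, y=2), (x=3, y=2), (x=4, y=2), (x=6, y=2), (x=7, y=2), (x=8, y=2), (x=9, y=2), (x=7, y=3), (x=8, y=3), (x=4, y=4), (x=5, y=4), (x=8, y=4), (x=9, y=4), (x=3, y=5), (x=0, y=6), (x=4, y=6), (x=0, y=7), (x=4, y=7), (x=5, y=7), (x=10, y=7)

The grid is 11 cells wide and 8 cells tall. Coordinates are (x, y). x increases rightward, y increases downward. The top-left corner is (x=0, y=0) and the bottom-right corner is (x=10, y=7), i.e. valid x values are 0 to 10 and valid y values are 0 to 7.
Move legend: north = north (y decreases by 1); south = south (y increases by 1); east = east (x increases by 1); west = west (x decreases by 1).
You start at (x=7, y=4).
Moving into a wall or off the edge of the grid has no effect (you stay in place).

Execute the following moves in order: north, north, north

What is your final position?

Start: (x=7, y=4)
  [×3]north (north): blocked, stay at (x=7, y=4)
Final: (x=7, y=4)

Answer: Final position: (x=7, y=4)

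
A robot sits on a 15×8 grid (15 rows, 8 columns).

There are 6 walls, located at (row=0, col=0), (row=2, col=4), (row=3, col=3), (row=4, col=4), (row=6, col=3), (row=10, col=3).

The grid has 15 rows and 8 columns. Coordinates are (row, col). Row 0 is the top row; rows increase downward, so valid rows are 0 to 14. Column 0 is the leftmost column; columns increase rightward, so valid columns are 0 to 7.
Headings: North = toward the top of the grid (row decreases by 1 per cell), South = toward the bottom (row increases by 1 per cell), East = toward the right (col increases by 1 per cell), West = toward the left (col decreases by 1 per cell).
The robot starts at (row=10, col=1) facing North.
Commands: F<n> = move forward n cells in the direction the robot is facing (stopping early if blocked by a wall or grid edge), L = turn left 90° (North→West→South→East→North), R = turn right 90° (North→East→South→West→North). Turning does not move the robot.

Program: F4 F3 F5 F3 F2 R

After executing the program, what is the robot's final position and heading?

Start: (row=10, col=1), facing North
  F4: move forward 4, now at (row=6, col=1)
  F3: move forward 3, now at (row=3, col=1)
  F5: move forward 3/5 (blocked), now at (row=0, col=1)
  F3: move forward 0/3 (blocked), now at (row=0, col=1)
  F2: move forward 0/2 (blocked), now at (row=0, col=1)
  R: turn right, now facing East
Final: (row=0, col=1), facing East

Answer: Final position: (row=0, col=1), facing East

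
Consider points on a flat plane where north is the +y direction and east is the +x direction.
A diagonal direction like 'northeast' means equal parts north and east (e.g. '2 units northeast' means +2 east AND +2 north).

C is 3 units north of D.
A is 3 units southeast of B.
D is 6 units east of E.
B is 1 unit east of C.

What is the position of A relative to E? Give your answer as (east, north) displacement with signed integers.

Place E at the origin (east=0, north=0).
  D is 6 units east of E: delta (east=+6, north=+0); D at (east=6, north=0).
  C is 3 units north of D: delta (east=+0, north=+3); C at (east=6, north=3).
  B is 1 unit east of C: delta (east=+1, north=+0); B at (east=7, north=3).
  A is 3 units southeast of B: delta (east=+3, north=-3); A at (east=10, north=0).
Therefore A relative to E: (east=10, north=0).

Answer: A is at (east=10, north=0) relative to E.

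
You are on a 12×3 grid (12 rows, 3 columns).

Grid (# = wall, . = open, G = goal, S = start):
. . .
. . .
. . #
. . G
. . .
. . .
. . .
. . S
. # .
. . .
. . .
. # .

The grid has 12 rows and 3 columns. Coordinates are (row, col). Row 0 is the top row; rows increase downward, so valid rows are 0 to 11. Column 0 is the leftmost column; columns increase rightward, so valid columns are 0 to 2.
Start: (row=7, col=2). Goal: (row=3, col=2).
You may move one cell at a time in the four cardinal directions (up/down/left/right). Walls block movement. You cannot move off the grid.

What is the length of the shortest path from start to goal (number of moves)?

Answer: Shortest path length: 4

Derivation:
BFS from (row=7, col=2) until reaching (row=3, col=2):
  Distance 0: (row=7, col=2)
  Distance 1: (row=6, col=2), (row=7, col=1), (row=8, col=2)
  Distance 2: (row=5, col=2), (row=6, col=1), (row=7, col=0), (row=9, col=2)
  Distance 3: (row=4, col=2), (row=5, col=1), (row=6, col=0), (row=8, col=0), (row=9, col=1), (row=10, col=2)
  Distance 4: (row=3, col=2), (row=4, col=1), (row=5, col=0), (row=9, col=0), (row=10, col=1), (row=11, col=2)  <- goal reached here
One shortest path (4 moves): (row=7, col=2) -> (row=6, col=2) -> (row=5, col=2) -> (row=4, col=2) -> (row=3, col=2)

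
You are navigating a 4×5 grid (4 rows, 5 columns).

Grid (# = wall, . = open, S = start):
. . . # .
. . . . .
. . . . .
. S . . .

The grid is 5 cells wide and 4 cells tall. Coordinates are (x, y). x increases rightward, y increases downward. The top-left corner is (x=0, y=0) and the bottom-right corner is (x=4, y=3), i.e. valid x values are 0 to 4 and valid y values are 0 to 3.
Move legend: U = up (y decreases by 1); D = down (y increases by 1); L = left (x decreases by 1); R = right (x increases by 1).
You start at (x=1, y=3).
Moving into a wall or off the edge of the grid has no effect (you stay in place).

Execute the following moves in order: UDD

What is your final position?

Start: (x=1, y=3)
  U (up): (x=1, y=3) -> (x=1, y=2)
  D (down): (x=1, y=2) -> (x=1, y=3)
  D (down): blocked, stay at (x=1, y=3)
Final: (x=1, y=3)

Answer: Final position: (x=1, y=3)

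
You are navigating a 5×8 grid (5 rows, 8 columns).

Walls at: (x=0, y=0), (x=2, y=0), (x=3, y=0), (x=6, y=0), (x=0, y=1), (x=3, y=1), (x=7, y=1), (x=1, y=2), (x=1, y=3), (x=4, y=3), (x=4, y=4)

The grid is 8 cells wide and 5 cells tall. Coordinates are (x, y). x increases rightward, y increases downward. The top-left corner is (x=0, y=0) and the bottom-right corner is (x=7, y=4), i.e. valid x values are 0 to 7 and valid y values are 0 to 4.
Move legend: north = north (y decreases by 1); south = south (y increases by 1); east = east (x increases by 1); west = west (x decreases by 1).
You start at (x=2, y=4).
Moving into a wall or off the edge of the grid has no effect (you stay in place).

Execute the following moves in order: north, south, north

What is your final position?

Start: (x=2, y=4)
  north (north): (x=2, y=4) -> (x=2, y=3)
  south (south): (x=2, y=3) -> (x=2, y=4)
  north (north): (x=2, y=4) -> (x=2, y=3)
Final: (x=2, y=3)

Answer: Final position: (x=2, y=3)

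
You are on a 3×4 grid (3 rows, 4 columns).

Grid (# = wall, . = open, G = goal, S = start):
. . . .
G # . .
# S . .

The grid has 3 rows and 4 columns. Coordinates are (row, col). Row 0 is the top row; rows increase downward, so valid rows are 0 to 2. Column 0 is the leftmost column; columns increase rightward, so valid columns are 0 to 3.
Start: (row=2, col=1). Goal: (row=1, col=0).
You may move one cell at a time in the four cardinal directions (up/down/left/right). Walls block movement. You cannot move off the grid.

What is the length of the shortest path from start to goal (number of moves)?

Answer: Shortest path length: 6

Derivation:
BFS from (row=2, col=1) until reaching (row=1, col=0):
  Distance 0: (row=2, col=1)
  Distance 1: (row=2, col=2)
  Distance 2: (row=1, col=2), (row=2, col=3)
  Distance 3: (row=0, col=2), (row=1, col=3)
  Distance 4: (row=0, col=1), (row=0, col=3)
  Distance 5: (row=0, col=0)
  Distance 6: (row=1, col=0)  <- goal reached here
One shortest path (6 moves): (row=2, col=1) -> (row=2, col=2) -> (row=1, col=2) -> (row=0, col=2) -> (row=0, col=1) -> (row=0, col=0) -> (row=1, col=0)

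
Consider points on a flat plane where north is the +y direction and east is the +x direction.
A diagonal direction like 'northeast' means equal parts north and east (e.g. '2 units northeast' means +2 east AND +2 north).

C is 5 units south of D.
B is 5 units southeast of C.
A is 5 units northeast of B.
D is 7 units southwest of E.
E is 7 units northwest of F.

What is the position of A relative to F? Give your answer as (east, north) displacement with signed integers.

Place F at the origin (east=0, north=0).
  E is 7 units northwest of F: delta (east=-7, north=+7); E at (east=-7, north=7).
  D is 7 units southwest of E: delta (east=-7, north=-7); D at (east=-14, north=0).
  C is 5 units south of D: delta (east=+0, north=-5); C at (east=-14, north=-5).
  B is 5 units southeast of C: delta (east=+5, north=-5); B at (east=-9, north=-10).
  A is 5 units northeast of B: delta (east=+5, north=+5); A at (east=-4, north=-5).
Therefore A relative to F: (east=-4, north=-5).

Answer: A is at (east=-4, north=-5) relative to F.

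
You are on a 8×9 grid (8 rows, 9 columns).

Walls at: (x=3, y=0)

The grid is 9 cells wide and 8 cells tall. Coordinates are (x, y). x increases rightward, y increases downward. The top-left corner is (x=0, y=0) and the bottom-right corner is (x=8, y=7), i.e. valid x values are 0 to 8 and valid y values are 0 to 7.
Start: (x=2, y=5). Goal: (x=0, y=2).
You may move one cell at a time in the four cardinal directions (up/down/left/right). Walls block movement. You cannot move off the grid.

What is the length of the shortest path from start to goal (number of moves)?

BFS from (x=2, y=5) until reaching (x=0, y=2):
  Distance 0: (x=2, y=5)
  Distance 1: (x=2, y=4), (x=1, y=5), (x=3, y=5), (x=2, y=6)
  Distance 2: (x=2, y=3), (x=1, y=4), (x=3, y=4), (x=0, y=5), (x=4, y=5), (x=1, y=6), (x=3, y=6), (x=2, y=7)
  Distance 3: (x=2, y=2), (x=1, y=3), (x=3, y=3), (x=0, y=4), (x=4, y=4), (x=5, y=5), (x=0, y=6), (x=4, y=6), (x=1, y=7), (x=3, y=7)
  Distance 4: (x=2, y=1), (x=1, y=2), (x=3, y=2), (x=0, y=3), (x=4, y=3), (x=5, y=4), (x=6, y=5), (x=5, y=6), (x=0, y=7), (x=4, y=7)
  Distance 5: (x=2, y=0), (x=1, y=1), (x=3, y=1), (x=0, y=2), (x=4, y=2), (x=5, y=3), (x=6, y=4), (x=7, y=5), (x=6, y=6), (x=5, y=7)  <- goal reached here
One shortest path (5 moves): (x=2, y=5) -> (x=1, y=5) -> (x=0, y=5) -> (x=0, y=4) -> (x=0, y=3) -> (x=0, y=2)

Answer: Shortest path length: 5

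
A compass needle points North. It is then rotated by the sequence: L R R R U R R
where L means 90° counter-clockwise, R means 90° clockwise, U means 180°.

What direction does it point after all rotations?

Answer: Final heading: South

Derivation:
Start: North
  L (left (90° counter-clockwise)) -> West
  R (right (90° clockwise)) -> North
  R (right (90° clockwise)) -> East
  R (right (90° clockwise)) -> South
  U (U-turn (180°)) -> North
  R (right (90° clockwise)) -> East
  R (right (90° clockwise)) -> South
Final: South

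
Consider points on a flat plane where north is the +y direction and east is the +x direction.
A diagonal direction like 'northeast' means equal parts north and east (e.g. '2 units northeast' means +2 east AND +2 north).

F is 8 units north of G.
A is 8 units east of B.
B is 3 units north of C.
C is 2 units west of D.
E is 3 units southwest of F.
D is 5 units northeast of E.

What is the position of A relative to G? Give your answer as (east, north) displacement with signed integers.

Answer: A is at (east=8, north=13) relative to G.

Derivation:
Place G at the origin (east=0, north=0).
  F is 8 units north of G: delta (east=+0, north=+8); F at (east=0, north=8).
  E is 3 units southwest of F: delta (east=-3, north=-3); E at (east=-3, north=5).
  D is 5 units northeast of E: delta (east=+5, north=+5); D at (east=2, north=10).
  C is 2 units west of D: delta (east=-2, north=+0); C at (east=0, north=10).
  B is 3 units north of C: delta (east=+0, north=+3); B at (east=0, north=13).
  A is 8 units east of B: delta (east=+8, north=+0); A at (east=8, north=13).
Therefore A relative to G: (east=8, north=13).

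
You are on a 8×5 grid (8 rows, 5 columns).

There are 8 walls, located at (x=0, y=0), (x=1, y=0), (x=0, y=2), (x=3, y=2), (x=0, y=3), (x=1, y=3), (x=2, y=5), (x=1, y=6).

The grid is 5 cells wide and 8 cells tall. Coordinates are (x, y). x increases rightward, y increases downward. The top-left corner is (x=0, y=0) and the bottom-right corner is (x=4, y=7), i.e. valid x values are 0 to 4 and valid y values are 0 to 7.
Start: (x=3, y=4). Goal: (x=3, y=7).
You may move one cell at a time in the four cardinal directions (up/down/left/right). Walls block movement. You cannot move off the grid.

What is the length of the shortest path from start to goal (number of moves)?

BFS from (x=3, y=4) until reaching (x=3, y=7):
  Distance 0: (x=3, y=4)
  Distance 1: (x=3, y=3), (x=2, y=4), (x=4, y=4), (x=3, y=5)
  Distance 2: (x=2, y=3), (x=4, y=3), (x=1, y=4), (x=4, y=5), (x=3, y=6)
  Distance 3: (x=2, y=2), (x=4, y=2), (x=0, y=4), (x=1, y=5), (x=2, y=6), (x=4, y=6), (x=3, y=7)  <- goal reached here
One shortest path (3 moves): (x=3, y=4) -> (x=3, y=5) -> (x=3, y=6) -> (x=3, y=7)

Answer: Shortest path length: 3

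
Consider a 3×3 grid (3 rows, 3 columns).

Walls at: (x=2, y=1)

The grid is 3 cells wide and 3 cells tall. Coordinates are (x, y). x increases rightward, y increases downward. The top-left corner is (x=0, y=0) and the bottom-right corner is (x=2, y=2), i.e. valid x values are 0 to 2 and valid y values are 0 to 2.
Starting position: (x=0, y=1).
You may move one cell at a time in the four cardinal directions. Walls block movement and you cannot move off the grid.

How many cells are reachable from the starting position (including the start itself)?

Answer: Reachable cells: 8

Derivation:
BFS flood-fill from (x=0, y=1):
  Distance 0: (x=0, y=1)
  Distance 1: (x=0, y=0), (x=1, y=1), (x=0, y=2)
  Distance 2: (x=1, y=0), (x=1, y=2)
  Distance 3: (x=2, y=0), (x=2, y=2)
Total reachable: 8 (grid has 8 open cells total)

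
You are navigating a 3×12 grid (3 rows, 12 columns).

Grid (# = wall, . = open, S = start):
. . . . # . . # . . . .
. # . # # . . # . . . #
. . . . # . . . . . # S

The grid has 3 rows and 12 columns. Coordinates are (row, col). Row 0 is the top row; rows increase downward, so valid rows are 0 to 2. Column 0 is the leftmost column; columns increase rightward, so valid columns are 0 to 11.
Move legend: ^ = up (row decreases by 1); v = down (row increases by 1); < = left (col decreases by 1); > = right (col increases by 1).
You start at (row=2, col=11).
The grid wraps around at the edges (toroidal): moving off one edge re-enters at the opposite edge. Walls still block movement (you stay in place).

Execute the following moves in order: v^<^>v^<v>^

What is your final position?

Answer: Final position: (row=2, col=0)

Derivation:
Start: (row=2, col=11)
  v (down): (row=2, col=11) -> (row=0, col=11)
  ^ (up): (row=0, col=11) -> (row=2, col=11)
  < (left): blocked, stay at (row=2, col=11)
  ^ (up): blocked, stay at (row=2, col=11)
  > (right): (row=2, col=11) -> (row=2, col=0)
  v (down): (row=2, col=0) -> (row=0, col=0)
  ^ (up): (row=0, col=0) -> (row=2, col=0)
  < (left): (row=2, col=0) -> (row=2, col=11)
  v (down): (row=2, col=11) -> (row=0, col=11)
  > (right): (row=0, col=11) -> (row=0, col=0)
  ^ (up): (row=0, col=0) -> (row=2, col=0)
Final: (row=2, col=0)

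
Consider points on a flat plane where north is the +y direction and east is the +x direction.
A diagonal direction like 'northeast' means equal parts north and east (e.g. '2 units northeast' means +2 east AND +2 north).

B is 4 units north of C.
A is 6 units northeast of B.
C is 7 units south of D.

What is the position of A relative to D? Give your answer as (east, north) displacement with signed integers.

Answer: A is at (east=6, north=3) relative to D.

Derivation:
Place D at the origin (east=0, north=0).
  C is 7 units south of D: delta (east=+0, north=-7); C at (east=0, north=-7).
  B is 4 units north of C: delta (east=+0, north=+4); B at (east=0, north=-3).
  A is 6 units northeast of B: delta (east=+6, north=+6); A at (east=6, north=3).
Therefore A relative to D: (east=6, north=3).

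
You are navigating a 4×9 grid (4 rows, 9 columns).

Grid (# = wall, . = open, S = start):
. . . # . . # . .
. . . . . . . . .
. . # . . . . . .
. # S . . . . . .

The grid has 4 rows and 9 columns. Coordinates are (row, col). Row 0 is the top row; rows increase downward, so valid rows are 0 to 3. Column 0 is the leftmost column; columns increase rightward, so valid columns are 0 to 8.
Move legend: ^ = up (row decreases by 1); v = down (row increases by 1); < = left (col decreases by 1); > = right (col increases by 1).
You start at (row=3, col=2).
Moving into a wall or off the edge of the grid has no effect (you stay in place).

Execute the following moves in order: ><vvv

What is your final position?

Answer: Final position: (row=3, col=2)

Derivation:
Start: (row=3, col=2)
  > (right): (row=3, col=2) -> (row=3, col=3)
  < (left): (row=3, col=3) -> (row=3, col=2)
  [×3]v (down): blocked, stay at (row=3, col=2)
Final: (row=3, col=2)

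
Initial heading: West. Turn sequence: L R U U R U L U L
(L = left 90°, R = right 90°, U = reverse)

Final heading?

Answer: Final heading: South

Derivation:
Start: West
  L (left (90° counter-clockwise)) -> South
  R (right (90° clockwise)) -> West
  U (U-turn (180°)) -> East
  U (U-turn (180°)) -> West
  R (right (90° clockwise)) -> North
  U (U-turn (180°)) -> South
  L (left (90° counter-clockwise)) -> East
  U (U-turn (180°)) -> West
  L (left (90° counter-clockwise)) -> South
Final: South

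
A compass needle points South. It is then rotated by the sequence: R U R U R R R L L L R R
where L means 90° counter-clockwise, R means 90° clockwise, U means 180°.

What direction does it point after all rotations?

Answer: Final heading: South

Derivation:
Start: South
  R (right (90° clockwise)) -> West
  U (U-turn (180°)) -> East
  R (right (90° clockwise)) -> South
  U (U-turn (180°)) -> North
  R (right (90° clockwise)) -> East
  R (right (90° clockwise)) -> South
  R (right (90° clockwise)) -> West
  L (left (90° counter-clockwise)) -> South
  L (left (90° counter-clockwise)) -> East
  L (left (90° counter-clockwise)) -> North
  R (right (90° clockwise)) -> East
  R (right (90° clockwise)) -> South
Final: South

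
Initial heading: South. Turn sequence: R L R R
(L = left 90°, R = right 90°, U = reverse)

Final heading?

Answer: Final heading: North

Derivation:
Start: South
  R (right (90° clockwise)) -> West
  L (left (90° counter-clockwise)) -> South
  R (right (90° clockwise)) -> West
  R (right (90° clockwise)) -> North
Final: North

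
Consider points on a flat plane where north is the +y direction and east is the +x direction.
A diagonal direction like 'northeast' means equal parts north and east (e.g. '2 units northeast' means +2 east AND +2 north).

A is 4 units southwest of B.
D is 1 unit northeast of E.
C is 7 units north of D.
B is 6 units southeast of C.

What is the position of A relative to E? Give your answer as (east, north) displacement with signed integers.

Answer: A is at (east=3, north=-2) relative to E.

Derivation:
Place E at the origin (east=0, north=0).
  D is 1 unit northeast of E: delta (east=+1, north=+1); D at (east=1, north=1).
  C is 7 units north of D: delta (east=+0, north=+7); C at (east=1, north=8).
  B is 6 units southeast of C: delta (east=+6, north=-6); B at (east=7, north=2).
  A is 4 units southwest of B: delta (east=-4, north=-4); A at (east=3, north=-2).
Therefore A relative to E: (east=3, north=-2).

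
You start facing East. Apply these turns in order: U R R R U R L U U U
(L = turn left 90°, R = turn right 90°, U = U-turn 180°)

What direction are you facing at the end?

Start: East
  U (U-turn (180°)) -> West
  R (right (90° clockwise)) -> North
  R (right (90° clockwise)) -> East
  R (right (90° clockwise)) -> South
  U (U-turn (180°)) -> North
  R (right (90° clockwise)) -> East
  L (left (90° counter-clockwise)) -> North
  U (U-turn (180°)) -> South
  U (U-turn (180°)) -> North
  U (U-turn (180°)) -> South
Final: South

Answer: Final heading: South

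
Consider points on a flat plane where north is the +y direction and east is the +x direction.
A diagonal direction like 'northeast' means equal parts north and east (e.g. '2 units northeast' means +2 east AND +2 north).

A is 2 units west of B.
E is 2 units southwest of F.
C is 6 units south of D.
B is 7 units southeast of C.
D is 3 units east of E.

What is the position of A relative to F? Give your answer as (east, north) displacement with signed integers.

Place F at the origin (east=0, north=0).
  E is 2 units southwest of F: delta (east=-2, north=-2); E at (east=-2, north=-2).
  D is 3 units east of E: delta (east=+3, north=+0); D at (east=1, north=-2).
  C is 6 units south of D: delta (east=+0, north=-6); C at (east=1, north=-8).
  B is 7 units southeast of C: delta (east=+7, north=-7); B at (east=8, north=-15).
  A is 2 units west of B: delta (east=-2, north=+0); A at (east=6, north=-15).
Therefore A relative to F: (east=6, north=-15).

Answer: A is at (east=6, north=-15) relative to F.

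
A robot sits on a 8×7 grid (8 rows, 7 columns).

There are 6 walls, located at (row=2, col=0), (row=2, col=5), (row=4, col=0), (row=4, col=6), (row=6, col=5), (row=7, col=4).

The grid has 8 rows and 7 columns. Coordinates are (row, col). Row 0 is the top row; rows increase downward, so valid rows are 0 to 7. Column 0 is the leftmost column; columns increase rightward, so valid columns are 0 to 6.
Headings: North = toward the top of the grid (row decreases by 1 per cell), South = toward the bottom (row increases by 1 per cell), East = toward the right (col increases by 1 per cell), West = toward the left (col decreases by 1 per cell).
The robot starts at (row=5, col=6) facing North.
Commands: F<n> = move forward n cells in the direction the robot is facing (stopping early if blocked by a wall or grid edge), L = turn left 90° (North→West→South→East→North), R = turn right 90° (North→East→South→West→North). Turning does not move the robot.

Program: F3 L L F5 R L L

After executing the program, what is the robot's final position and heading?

Start: (row=5, col=6), facing North
  F3: move forward 0/3 (blocked), now at (row=5, col=6)
  L: turn left, now facing West
  L: turn left, now facing South
  F5: move forward 2/5 (blocked), now at (row=7, col=6)
  R: turn right, now facing West
  L: turn left, now facing South
  L: turn left, now facing East
Final: (row=7, col=6), facing East

Answer: Final position: (row=7, col=6), facing East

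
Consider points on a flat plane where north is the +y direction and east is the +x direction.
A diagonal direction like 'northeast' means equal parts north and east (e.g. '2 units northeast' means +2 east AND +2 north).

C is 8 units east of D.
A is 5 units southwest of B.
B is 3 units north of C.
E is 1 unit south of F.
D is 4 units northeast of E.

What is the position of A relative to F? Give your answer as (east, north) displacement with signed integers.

Answer: A is at (east=7, north=1) relative to F.

Derivation:
Place F at the origin (east=0, north=0).
  E is 1 unit south of F: delta (east=+0, north=-1); E at (east=0, north=-1).
  D is 4 units northeast of E: delta (east=+4, north=+4); D at (east=4, north=3).
  C is 8 units east of D: delta (east=+8, north=+0); C at (east=12, north=3).
  B is 3 units north of C: delta (east=+0, north=+3); B at (east=12, north=6).
  A is 5 units southwest of B: delta (east=-5, north=-5); A at (east=7, north=1).
Therefore A relative to F: (east=7, north=1).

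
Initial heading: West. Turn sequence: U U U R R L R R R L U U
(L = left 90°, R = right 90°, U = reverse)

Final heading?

Answer: Final heading: North

Derivation:
Start: West
  U (U-turn (180°)) -> East
  U (U-turn (180°)) -> West
  U (U-turn (180°)) -> East
  R (right (90° clockwise)) -> South
  R (right (90° clockwise)) -> West
  L (left (90° counter-clockwise)) -> South
  R (right (90° clockwise)) -> West
  R (right (90° clockwise)) -> North
  R (right (90° clockwise)) -> East
  L (left (90° counter-clockwise)) -> North
  U (U-turn (180°)) -> South
  U (U-turn (180°)) -> North
Final: North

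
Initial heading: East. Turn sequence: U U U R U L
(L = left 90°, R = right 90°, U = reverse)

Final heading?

Answer: Final heading: East

Derivation:
Start: East
  U (U-turn (180°)) -> West
  U (U-turn (180°)) -> East
  U (U-turn (180°)) -> West
  R (right (90° clockwise)) -> North
  U (U-turn (180°)) -> South
  L (left (90° counter-clockwise)) -> East
Final: East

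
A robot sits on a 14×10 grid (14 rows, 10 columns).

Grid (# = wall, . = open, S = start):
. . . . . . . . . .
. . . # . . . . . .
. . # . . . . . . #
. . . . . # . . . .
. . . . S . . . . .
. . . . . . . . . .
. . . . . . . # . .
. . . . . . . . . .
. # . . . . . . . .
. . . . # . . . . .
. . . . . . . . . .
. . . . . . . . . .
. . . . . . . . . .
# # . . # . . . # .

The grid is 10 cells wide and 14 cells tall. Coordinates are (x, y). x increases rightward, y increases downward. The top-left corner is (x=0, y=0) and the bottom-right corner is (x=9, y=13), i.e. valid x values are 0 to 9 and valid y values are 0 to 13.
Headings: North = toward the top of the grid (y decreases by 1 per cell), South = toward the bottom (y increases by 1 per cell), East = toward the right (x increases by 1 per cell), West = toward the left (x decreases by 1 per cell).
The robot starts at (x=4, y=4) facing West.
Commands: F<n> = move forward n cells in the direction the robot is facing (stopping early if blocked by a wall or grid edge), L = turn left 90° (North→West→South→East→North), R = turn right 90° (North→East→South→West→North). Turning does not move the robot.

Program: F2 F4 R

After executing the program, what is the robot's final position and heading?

Start: (x=4, y=4), facing West
  F2: move forward 2, now at (x=2, y=4)
  F4: move forward 2/4 (blocked), now at (x=0, y=4)
  R: turn right, now facing North
Final: (x=0, y=4), facing North

Answer: Final position: (x=0, y=4), facing North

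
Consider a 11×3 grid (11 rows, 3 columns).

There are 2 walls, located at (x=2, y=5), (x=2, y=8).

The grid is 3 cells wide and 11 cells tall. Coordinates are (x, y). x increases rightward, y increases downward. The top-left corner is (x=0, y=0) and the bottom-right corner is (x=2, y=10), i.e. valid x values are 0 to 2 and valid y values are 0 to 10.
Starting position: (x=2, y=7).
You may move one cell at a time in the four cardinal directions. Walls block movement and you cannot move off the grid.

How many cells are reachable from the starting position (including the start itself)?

Answer: Reachable cells: 31

Derivation:
BFS flood-fill from (x=2, y=7):
  Distance 0: (x=2, y=7)
  Distance 1: (x=2, y=6), (x=1, y=7)
  Distance 2: (x=1, y=6), (x=0, y=7), (x=1, y=8)
  Distance 3: (x=1, y=5), (x=0, y=6), (x=0, y=8), (x=1, y=9)
  Distance 4: (x=1, y=4), (x=0, y=5), (x=0, y=9), (x=2, y=9), (x=1, y=10)
  Distance 5: (x=1, y=3), (x=0, y=4), (x=2, y=4), (x=0, y=10), (x=2, y=10)
  Distance 6: (x=1, y=2), (x=0, y=3), (x=2, y=3)
  Distance 7: (x=1, y=1), (x=0, y=2), (x=2, y=2)
  Distance 8: (x=1, y=0), (x=0, y=1), (x=2, y=1)
  Distance 9: (x=0, y=0), (x=2, y=0)
Total reachable: 31 (grid has 31 open cells total)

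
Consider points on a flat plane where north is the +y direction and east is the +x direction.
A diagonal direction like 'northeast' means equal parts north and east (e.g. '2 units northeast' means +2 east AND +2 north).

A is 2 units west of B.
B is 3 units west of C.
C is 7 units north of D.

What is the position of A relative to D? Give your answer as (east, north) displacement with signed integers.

Place D at the origin (east=0, north=0).
  C is 7 units north of D: delta (east=+0, north=+7); C at (east=0, north=7).
  B is 3 units west of C: delta (east=-3, north=+0); B at (east=-3, north=7).
  A is 2 units west of B: delta (east=-2, north=+0); A at (east=-5, north=7).
Therefore A relative to D: (east=-5, north=7).

Answer: A is at (east=-5, north=7) relative to D.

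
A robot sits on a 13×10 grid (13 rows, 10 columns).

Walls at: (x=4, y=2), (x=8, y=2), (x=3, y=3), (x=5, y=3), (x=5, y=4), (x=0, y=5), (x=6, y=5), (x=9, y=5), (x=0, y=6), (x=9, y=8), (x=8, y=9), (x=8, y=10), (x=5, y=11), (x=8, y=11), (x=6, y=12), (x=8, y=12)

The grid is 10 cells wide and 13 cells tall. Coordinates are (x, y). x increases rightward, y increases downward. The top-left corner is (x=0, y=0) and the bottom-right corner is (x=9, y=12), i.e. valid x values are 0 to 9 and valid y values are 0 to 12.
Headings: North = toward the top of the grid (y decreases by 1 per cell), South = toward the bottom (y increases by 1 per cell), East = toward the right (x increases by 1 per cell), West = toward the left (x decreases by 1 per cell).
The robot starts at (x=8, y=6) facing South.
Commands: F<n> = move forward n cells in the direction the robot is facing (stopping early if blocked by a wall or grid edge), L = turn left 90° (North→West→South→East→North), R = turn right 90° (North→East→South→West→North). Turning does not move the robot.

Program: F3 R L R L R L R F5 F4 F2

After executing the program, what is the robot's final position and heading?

Answer: Final position: (x=0, y=8), facing West

Derivation:
Start: (x=8, y=6), facing South
  F3: move forward 2/3 (blocked), now at (x=8, y=8)
  R: turn right, now facing West
  L: turn left, now facing South
  R: turn right, now facing West
  L: turn left, now facing South
  R: turn right, now facing West
  L: turn left, now facing South
  R: turn right, now facing West
  F5: move forward 5, now at (x=3, y=8)
  F4: move forward 3/4 (blocked), now at (x=0, y=8)
  F2: move forward 0/2 (blocked), now at (x=0, y=8)
Final: (x=0, y=8), facing West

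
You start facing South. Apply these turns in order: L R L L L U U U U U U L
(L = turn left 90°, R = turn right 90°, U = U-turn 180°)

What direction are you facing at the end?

Answer: Final heading: South

Derivation:
Start: South
  L (left (90° counter-clockwise)) -> East
  R (right (90° clockwise)) -> South
  L (left (90° counter-clockwise)) -> East
  L (left (90° counter-clockwise)) -> North
  L (left (90° counter-clockwise)) -> West
  U (U-turn (180°)) -> East
  U (U-turn (180°)) -> West
  U (U-turn (180°)) -> East
  U (U-turn (180°)) -> West
  U (U-turn (180°)) -> East
  U (U-turn (180°)) -> West
  L (left (90° counter-clockwise)) -> South
Final: South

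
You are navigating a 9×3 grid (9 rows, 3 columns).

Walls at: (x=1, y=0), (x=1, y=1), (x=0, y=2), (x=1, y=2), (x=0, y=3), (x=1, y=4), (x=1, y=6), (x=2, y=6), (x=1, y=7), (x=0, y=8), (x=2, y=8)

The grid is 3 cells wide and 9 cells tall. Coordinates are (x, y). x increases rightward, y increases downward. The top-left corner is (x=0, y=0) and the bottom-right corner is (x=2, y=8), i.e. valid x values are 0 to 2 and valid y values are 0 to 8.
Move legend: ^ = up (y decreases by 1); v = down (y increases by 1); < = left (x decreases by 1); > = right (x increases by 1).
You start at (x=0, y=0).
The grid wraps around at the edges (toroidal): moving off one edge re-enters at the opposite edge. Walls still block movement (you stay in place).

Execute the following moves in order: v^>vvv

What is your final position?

Answer: Final position: (x=0, y=1)

Derivation:
Start: (x=0, y=0)
  v (down): (x=0, y=0) -> (x=0, y=1)
  ^ (up): (x=0, y=1) -> (x=0, y=0)
  > (right): blocked, stay at (x=0, y=0)
  v (down): (x=0, y=0) -> (x=0, y=1)
  v (down): blocked, stay at (x=0, y=1)
  v (down): blocked, stay at (x=0, y=1)
Final: (x=0, y=1)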